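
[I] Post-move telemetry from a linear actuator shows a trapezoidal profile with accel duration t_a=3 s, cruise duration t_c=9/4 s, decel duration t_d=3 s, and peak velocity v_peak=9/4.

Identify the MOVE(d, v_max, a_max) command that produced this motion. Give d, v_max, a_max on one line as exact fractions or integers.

d=189/16 v_max=9/4 a_max=3/4

a_max = (9/4)/3 = 3/4
d_a = ½·9/4·3 = 27/8; d_c = 9/4·9/4 = 81/16
d = 2·27/8 + 81/16 = 189/16
t_c = 9/4 > 0 → v_max = v_peak = 9/4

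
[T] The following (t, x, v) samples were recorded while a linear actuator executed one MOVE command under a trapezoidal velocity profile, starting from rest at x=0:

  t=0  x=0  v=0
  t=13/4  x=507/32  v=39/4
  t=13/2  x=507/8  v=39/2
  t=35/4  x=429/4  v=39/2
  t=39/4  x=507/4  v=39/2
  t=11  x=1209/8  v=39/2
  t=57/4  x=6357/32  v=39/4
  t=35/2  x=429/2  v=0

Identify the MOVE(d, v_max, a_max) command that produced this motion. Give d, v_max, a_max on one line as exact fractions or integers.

d=429/2 v_max=39/2 a_max=3

final state: t=35/2, x=429/2, v=0 → d = 429/2
a_max = (39/4−0)/(13/4−0) = 3
max v = 39/2 over t∈[13/2,11] → v_max = 39/2
check: 39/2·(13/2+9/2) = 429/2 ✓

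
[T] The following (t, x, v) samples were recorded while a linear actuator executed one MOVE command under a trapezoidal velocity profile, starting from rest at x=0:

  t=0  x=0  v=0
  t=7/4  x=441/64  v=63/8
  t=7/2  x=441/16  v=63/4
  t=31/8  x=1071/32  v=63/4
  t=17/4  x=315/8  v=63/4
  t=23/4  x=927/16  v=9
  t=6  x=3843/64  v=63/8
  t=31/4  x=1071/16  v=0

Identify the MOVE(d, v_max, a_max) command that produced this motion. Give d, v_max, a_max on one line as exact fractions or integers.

d=1071/16 v_max=63/4 a_max=9/2

final state: t=31/4, x=1071/16, v=0 → d = 1071/16
a_max = (63/8−0)/(7/4−0) = 9/2
max v = 63/4 over t∈[7/2,17/4] → v_max = 63/4
check: 63/4·(7/2+3/4) = 1071/16 ✓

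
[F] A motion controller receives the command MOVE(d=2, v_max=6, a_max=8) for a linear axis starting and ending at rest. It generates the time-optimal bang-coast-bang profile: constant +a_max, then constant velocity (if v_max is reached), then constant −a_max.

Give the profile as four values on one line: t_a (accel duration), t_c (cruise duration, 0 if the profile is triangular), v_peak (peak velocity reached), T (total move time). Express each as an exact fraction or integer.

(v_max)²/a_max = 6²/8 = 9/2
2 < 9/2 so t_c = 0
v_peak = √(2·8) = √16 = 4
t_a = 4/8 = 1/2; t_c = 0
T = 2·1/2 = 1

t_a=1/2 t_c=0 v_peak=4 T=1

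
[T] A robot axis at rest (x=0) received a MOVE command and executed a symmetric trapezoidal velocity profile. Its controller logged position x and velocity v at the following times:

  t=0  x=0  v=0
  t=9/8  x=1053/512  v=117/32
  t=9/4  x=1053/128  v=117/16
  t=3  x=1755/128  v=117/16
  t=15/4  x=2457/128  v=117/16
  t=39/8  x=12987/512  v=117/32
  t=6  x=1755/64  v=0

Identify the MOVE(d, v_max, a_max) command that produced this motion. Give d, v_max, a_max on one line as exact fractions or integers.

final state: t=6, x=1755/64, v=0 → d = 1755/64
a_max = (117/32−0)/(9/8−0) = 13/4
max v = 117/16 over t∈[9/4,15/4] → v_max = 117/16
check: 117/16·(9/4+3/2) = 1755/64 ✓

d=1755/64 v_max=117/16 a_max=13/4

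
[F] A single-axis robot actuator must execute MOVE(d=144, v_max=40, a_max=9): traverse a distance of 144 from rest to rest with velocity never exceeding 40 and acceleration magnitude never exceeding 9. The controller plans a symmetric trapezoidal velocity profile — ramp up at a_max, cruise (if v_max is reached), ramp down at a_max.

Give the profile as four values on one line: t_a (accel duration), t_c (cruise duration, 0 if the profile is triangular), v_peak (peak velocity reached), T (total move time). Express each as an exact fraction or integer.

vₘ²/aₘ = 40²/9 = 1600/9
144 < 1600/9 ⇒ no cruise
v_peak = √(144·9) = √1296 = 36
t_a = 36/9 = 4; t_c = 0
T = 2·4 = 8

t_a=4 t_c=0 v_peak=36 T=8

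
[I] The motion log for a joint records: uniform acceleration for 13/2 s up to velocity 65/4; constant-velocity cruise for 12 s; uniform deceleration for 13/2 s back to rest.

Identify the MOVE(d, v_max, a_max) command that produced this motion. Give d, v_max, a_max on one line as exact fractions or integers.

d=2405/8 v_max=65/4 a_max=5/2

a_max = (65/4)/(13/2) = 5/2
d_a = ½·65/4·13/2 = 845/16; d_c = 65/4·12 = 195
d = 2·845/16 + 195 = 2405/8
t_c = 12 > 0 so v_max = 65/4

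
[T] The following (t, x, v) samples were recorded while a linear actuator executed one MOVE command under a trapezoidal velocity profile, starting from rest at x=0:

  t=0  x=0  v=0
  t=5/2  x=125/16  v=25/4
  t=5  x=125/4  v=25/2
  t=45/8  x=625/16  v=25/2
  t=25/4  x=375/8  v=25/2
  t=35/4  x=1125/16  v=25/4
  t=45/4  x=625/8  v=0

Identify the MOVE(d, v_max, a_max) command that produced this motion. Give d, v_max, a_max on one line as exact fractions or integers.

final state: t=45/4, x=625/8, v=0 → d = 625/8
a_max = (25/4−0)/(5/2−0) = 5/2
max v = 25/2 over t∈[5,25/4] → v_max = 25/2
check: 25/2·(5+5/4) = 625/8 ✓

d=625/8 v_max=25/2 a_max=5/2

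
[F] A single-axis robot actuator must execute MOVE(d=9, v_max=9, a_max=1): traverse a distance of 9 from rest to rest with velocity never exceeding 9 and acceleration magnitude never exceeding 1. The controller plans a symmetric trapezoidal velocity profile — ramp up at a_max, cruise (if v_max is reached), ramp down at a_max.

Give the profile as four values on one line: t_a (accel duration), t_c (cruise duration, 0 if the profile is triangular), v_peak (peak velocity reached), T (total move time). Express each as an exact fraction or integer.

(v_max)²/a_max = 9²/1 = 81
9 < 81 so t_c = 0
v_peak = √(9·1) = √9 = 3
t_a = 3/1 = 3; t_c = 0
T = 2·3 = 6

t_a=3 t_c=0 v_peak=3 T=6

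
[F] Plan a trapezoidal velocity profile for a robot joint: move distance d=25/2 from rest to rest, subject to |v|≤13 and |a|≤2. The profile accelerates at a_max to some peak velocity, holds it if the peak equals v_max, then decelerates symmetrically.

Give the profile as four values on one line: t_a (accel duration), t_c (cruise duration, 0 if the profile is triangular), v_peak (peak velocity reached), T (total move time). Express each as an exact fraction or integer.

t_a=5/2 t_c=0 v_peak=5 T=5

(v_max)²/a_max = 13²/2 = 169/2
25/2 < 169/2 ⇒ no cruise
v_peak = √(25/2·2) = √25 = 5
t_a = 5/2; t_c = 0
T = 2·5/2 = 5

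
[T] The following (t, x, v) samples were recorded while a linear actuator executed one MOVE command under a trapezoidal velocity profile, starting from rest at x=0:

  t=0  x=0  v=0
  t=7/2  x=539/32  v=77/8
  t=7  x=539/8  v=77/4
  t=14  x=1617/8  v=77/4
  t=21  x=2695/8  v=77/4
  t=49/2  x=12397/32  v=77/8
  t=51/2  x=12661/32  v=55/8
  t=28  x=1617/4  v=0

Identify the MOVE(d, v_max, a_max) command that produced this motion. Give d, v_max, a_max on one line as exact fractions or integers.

d=1617/4 v_max=77/4 a_max=11/4

final state: t=28, x=1617/4, v=0 → d = 1617/4
a_max = (77/8−0)/(7/2−0) = 11/4
max v = 77/4 over t∈[7,21] → v_max = 77/4
check: 77/4·(7+14) = 1617/4 ✓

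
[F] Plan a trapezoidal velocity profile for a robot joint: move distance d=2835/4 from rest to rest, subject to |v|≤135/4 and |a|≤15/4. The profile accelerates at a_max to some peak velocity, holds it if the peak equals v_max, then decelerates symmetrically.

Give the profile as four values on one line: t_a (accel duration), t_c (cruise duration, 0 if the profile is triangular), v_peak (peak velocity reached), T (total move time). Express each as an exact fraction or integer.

t_a=9 t_c=12 v_peak=135/4 T=30

vₘ²/aₘ = (135/4)²/(15/4) = 1215/4
2835/4 ≥ 1215/4 so v_max reached
t_a = (135/4)/(15/4) = 9; v_peak = 135/4
d_cruise = 2835/4 − 1215/4 = 405; t_c = 405/(135/4) = 12
T = 2·9 + 12 = 30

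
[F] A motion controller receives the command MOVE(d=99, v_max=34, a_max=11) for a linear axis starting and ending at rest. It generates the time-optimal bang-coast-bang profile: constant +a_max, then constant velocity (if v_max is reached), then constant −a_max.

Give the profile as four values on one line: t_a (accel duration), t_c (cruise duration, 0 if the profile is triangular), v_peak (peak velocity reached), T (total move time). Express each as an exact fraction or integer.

(v_max)²/a_max = 34²/11 = 1156/11
99 < 1156/11 so t_c = 0
v_peak = √(99·11) = √1089 = 33
t_a = 33/11 = 3; t_c = 0
T = 2·3 = 6

t_a=3 t_c=0 v_peak=33 T=6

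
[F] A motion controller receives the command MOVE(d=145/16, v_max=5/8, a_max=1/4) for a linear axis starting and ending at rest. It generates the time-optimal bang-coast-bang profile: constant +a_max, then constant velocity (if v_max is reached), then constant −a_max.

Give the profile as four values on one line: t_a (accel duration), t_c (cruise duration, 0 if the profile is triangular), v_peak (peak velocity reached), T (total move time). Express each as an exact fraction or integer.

v_max²/a_max = (5/8)²/(1/4) = 25/16
145/16 ≥ 25/16 so v_max reached
t_a = (5/8)/(1/4) = 5/2; v_peak = 5/8
d_cruise = 145/16 − 25/16 = 15/2; t_c = (15/2)/(5/8) = 12
T = 2·5/2 + 12 = 17

t_a=5/2 t_c=12 v_peak=5/8 T=17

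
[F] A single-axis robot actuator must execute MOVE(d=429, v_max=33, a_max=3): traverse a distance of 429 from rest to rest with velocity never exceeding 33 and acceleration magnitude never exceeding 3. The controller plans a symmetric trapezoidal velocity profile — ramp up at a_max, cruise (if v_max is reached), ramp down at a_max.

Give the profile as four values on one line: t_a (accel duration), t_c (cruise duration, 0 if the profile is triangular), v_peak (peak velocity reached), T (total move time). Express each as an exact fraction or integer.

t_a=11 t_c=2 v_peak=33 T=24

vₘ²/aₘ = 33²/3 = 363
429 ≥ 363 ⇒ cruise phase
t_a = 33/3 = 11; v_peak = 33
d_cruise = 429 − 363 = 66; t_c = 66/33 = 2
T = 2·11 + 2 = 24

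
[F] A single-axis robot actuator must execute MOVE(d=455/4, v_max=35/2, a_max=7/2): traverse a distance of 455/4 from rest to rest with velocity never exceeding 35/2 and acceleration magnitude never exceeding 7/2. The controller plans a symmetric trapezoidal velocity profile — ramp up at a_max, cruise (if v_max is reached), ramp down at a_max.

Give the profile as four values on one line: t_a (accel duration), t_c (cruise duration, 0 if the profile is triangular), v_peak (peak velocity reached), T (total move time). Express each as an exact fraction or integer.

vₘ²/aₘ = (35/2)²/(7/2) = 175/2
455/4 ≥ 175/2 → trapezoidal
t_a = (35/2)/(7/2) = 5; v_peak = 35/2
d_cruise = 455/4 − 175/2 = 105/4; t_c = (105/4)/(35/2) = 3/2
T = 2·5 + 3/2 = 23/2

t_a=5 t_c=3/2 v_peak=35/2 T=23/2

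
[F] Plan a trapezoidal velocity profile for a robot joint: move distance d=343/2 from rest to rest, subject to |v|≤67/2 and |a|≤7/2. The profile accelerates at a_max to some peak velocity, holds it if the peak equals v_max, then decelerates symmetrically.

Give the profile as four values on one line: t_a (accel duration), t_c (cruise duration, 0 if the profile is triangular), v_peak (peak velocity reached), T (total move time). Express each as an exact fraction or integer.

t_a=7 t_c=0 v_peak=49/2 T=14

v_max²/a_max = (67/2)²/(7/2) = 4489/14
343/2 < 4489/14 ⇒ no cruise
v_peak = √(343/2·7/2) = √(2401/4) = 49/2
t_a = (49/2)/(7/2) = 7; t_c = 0
T = 2·7 = 14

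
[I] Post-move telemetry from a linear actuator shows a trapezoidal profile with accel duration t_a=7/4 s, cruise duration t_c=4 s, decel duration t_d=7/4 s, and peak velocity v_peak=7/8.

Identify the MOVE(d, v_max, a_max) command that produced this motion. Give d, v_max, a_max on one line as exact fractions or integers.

d=161/32 v_max=7/8 a_max=1/2

a_max = (7/8)/(7/4) = 1/2
d_a = ½·7/8·7/4 = 49/64; d_c = 7/8·4 = 7/2
d = 2·49/64 + 7/2 = 161/32
t_c = 4 > 0 → v_max = v_peak = 7/8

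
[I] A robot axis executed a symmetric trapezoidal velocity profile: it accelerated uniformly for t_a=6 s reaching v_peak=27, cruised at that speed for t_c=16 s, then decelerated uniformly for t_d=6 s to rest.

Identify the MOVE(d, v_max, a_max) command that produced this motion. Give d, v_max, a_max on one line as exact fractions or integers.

d=594 v_max=27 a_max=9/2

a_max = 27/6 = 9/2
d_a = ½·27·6 = 81; d_c = 27·16 = 432
d = 2·81 + 432 = 594
t_c = 16 > 0 so v_max = 27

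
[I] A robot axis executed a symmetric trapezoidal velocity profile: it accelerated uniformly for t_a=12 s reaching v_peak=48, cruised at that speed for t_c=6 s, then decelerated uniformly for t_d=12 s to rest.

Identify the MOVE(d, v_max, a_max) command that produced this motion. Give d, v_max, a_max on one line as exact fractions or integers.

d=864 v_max=48 a_max=4

a_max = 48/12 = 4
d_a = ½·48·12 = 288; d_c = 48·6 = 288
d = 2·288 + 288 = 864
t_c = 6 > 0 ⇒ limit active, v_max = 48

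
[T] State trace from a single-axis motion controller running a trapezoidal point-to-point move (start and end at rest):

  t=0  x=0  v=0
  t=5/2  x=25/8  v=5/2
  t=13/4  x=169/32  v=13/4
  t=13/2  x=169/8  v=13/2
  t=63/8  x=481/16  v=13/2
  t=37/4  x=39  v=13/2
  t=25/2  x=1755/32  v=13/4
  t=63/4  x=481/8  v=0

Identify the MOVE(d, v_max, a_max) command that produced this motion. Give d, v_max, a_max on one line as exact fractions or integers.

final state: t=63/4, x=481/8, v=0 → d = 481/8
a_max = (5/2−0)/(5/2−0) = 1
max v = 13/2 over t∈[13/2,37/4] → v_max = 13/2
check: 13/2·(13/2+11/4) = 481/8 ✓

d=481/8 v_max=13/2 a_max=1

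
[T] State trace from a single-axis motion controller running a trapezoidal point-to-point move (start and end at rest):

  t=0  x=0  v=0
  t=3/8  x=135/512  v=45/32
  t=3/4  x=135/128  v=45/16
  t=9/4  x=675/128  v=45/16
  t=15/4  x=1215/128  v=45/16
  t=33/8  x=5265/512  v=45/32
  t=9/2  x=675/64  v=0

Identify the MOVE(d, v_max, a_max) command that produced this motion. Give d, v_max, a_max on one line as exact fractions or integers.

final state: t=9/2, x=675/64, v=0 → d = 675/64
a_max = (45/32−0)/(3/8−0) = 15/4
max v = 45/16 over t∈[3/4,15/4] → v_max = 45/16
check: 45/16·(3/4+3) = 675/64 ✓

d=675/64 v_max=45/16 a_max=15/4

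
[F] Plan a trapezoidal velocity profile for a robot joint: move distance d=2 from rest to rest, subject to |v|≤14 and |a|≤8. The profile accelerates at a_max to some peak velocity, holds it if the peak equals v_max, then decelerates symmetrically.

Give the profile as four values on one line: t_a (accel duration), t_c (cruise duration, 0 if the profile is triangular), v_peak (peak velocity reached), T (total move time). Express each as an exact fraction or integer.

t_a=1/2 t_c=0 v_peak=4 T=1

(v_max)²/a_max = 14²/8 = 49/2
2 < 49/2 → triangular
v_peak = √(2·8) = √16 = 4
t_a = 4/8 = 1/2; t_c = 0
T = 2·1/2 = 1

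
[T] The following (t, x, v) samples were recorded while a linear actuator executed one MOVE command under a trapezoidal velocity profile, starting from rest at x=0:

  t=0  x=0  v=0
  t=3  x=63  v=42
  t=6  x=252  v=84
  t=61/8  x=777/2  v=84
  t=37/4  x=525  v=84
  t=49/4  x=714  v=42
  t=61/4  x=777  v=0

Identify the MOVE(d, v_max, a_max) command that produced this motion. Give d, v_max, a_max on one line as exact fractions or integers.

final state: t=61/4, x=777, v=0 → d = 777
a_max = (42−0)/(3−0) = 14
max v = 84 over t∈[6,37/4] → v_max = 84
check: 84·(6+13/4) = 777 ✓

d=777 v_max=84 a_max=14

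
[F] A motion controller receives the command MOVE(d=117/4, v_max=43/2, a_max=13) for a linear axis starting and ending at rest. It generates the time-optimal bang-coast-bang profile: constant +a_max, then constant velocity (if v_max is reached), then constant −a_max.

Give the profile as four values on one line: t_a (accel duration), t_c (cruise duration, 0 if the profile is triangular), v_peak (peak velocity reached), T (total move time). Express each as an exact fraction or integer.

vₘ²/aₘ = (43/2)²/13 = 1849/52
117/4 < 1849/52 ⇒ no cruise
v_peak = √(117/4·13) = √(1521/4) = 39/2
t_a = (39/2)/13 = 3/2; t_c = 0
T = 2·3/2 = 3

t_a=3/2 t_c=0 v_peak=39/2 T=3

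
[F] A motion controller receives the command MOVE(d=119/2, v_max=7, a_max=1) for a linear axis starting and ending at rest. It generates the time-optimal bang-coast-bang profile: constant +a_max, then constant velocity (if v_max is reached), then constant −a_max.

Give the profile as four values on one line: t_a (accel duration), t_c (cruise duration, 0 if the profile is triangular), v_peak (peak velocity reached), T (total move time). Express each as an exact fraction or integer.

vₘ²/aₘ = 7²/1 = 49
119/2 ≥ 49 ⇒ cruise phase
t_a = 7/1 = 7; v_peak = 7
d_cruise = 119/2 − 49 = 21/2; t_c = (21/2)/7 = 3/2
T = 2·7 + 3/2 = 31/2

t_a=7 t_c=3/2 v_peak=7 T=31/2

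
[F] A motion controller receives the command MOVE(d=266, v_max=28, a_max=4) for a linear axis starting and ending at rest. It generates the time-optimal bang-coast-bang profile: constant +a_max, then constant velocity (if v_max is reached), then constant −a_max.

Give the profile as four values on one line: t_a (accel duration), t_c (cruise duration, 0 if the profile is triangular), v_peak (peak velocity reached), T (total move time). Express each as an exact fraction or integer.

t_a=7 t_c=5/2 v_peak=28 T=33/2

v_max²/a_max = 28²/4 = 196
266 ≥ 196 so v_max reached
t_a = 28/4 = 7; v_peak = 28
d_cruise = 266 − 196 = 70; t_c = 70/28 = 5/2
T = 2·7 + 5/2 = 33/2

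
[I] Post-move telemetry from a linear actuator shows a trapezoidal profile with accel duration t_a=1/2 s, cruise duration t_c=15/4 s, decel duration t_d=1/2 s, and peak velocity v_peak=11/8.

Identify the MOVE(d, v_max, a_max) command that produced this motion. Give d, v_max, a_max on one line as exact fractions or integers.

d=187/32 v_max=11/8 a_max=11/4

a_max = (11/8)/(1/2) = 11/4
d_a = ½·11/8·1/2 = 11/32; d_c = 11/8·15/4 = 165/32
d = 2·11/32 + 165/32 = 187/32
t_c = 15/4 > 0 so v_max = 11/8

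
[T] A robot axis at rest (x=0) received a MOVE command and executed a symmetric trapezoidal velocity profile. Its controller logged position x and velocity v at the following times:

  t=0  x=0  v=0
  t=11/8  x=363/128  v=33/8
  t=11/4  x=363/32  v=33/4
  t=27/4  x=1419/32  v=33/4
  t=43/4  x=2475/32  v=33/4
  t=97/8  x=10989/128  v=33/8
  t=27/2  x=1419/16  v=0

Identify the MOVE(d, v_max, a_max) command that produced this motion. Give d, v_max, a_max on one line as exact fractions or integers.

d=1419/16 v_max=33/4 a_max=3

final state: t=27/2, x=1419/16, v=0 → d = 1419/16
a_max = (33/8−0)/(11/8−0) = 3
max v = 33/4 over t∈[11/4,43/4] → v_max = 33/4
check: 33/4·(11/4+8) = 1419/16 ✓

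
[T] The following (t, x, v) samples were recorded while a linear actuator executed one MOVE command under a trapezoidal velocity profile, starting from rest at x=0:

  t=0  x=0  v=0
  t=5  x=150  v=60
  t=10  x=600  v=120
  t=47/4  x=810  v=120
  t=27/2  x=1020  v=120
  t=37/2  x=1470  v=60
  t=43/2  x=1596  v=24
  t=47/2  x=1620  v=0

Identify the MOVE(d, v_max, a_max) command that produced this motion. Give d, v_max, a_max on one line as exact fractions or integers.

d=1620 v_max=120 a_max=12

final state: t=47/2, x=1620, v=0 → d = 1620
a_max = (60−0)/(5−0) = 12
max v = 120 over t∈[10,27/2] → v_max = 120
check: 120·(10+7/2) = 1620 ✓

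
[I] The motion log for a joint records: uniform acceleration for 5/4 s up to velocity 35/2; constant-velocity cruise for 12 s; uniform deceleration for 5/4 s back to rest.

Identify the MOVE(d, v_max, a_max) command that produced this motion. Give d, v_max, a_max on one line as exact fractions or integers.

a_max = (35/2)/(5/4) = 14
d_a = ½·35/2·5/4 = 175/16; d_c = 35/2·12 = 210
d = 2·175/16 + 210 = 1855/8
t_c = 12 > 0 ⇒ limit active, v_max = 35/2

d=1855/8 v_max=35/2 a_max=14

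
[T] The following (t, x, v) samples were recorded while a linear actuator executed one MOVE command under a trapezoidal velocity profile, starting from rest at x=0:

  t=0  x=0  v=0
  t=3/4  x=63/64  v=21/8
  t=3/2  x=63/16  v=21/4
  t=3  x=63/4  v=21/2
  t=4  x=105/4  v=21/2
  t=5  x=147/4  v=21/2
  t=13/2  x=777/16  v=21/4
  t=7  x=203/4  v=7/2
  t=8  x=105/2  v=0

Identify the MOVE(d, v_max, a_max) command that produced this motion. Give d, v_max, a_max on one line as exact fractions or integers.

final state: t=8, x=105/2, v=0 → d = 105/2
a_max = (21/8−0)/(3/4−0) = 7/2
max v = 21/2 over t∈[3,5] → v_max = 21/2
check: 21/2·(3+2) = 105/2 ✓

d=105/2 v_max=21/2 a_max=7/2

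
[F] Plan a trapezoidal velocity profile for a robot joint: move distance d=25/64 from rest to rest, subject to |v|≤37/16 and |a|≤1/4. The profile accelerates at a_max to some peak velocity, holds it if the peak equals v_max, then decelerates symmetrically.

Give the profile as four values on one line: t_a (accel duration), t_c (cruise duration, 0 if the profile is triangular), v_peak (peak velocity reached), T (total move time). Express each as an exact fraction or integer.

t_a=5/4 t_c=0 v_peak=5/16 T=5/2

vₘ²/aₘ = (37/16)²/(1/4) = 1369/64
25/64 < 1369/64 so t_c = 0
v_peak = √(25/64·1/4) = √(25/256) = 5/16
t_a = (5/16)/(1/4) = 5/4; t_c = 0
T = 2·5/4 = 5/2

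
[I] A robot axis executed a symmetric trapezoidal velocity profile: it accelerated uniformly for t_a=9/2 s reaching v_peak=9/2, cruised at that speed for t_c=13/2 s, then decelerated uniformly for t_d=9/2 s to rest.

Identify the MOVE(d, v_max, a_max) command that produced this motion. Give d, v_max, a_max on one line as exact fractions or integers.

a_max = (9/2)/(9/2) = 1
d_a = ½·9/2·9/2 = 81/8; d_c = 9/2·13/2 = 117/4
d = 2·81/8 + 117/4 = 99/2
t_c = 13/2 > 0 so v_max = 9/2

d=99/2 v_max=9/2 a_max=1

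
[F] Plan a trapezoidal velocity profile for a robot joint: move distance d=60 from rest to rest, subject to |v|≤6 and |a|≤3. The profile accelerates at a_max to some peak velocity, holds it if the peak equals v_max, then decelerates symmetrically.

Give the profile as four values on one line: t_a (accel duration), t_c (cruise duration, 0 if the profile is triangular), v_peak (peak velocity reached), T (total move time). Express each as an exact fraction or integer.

t_a=2 t_c=8 v_peak=6 T=12

v_max²/a_max = 6²/3 = 12
60 ≥ 12 → trapezoidal
t_a = 6/3 = 2; v_peak = 6
d_cruise = 60 − 12 = 48; t_c = 48/6 = 8
T = 2·2 + 8 = 12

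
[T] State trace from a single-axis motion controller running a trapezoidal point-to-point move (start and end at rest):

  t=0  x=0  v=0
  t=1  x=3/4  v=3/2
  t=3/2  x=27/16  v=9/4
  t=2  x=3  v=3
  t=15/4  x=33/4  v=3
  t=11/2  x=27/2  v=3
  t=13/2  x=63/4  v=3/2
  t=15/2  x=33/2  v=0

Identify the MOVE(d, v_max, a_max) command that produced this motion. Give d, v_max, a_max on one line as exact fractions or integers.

final state: t=15/2, x=33/2, v=0 → d = 33/2
a_max = (3/2−0)/(1−0) = 3/2
max v = 3 over t∈[2,11/2] → v_max = 3
check: 3·(2+7/2) = 33/2 ✓

d=33/2 v_max=3 a_max=3/2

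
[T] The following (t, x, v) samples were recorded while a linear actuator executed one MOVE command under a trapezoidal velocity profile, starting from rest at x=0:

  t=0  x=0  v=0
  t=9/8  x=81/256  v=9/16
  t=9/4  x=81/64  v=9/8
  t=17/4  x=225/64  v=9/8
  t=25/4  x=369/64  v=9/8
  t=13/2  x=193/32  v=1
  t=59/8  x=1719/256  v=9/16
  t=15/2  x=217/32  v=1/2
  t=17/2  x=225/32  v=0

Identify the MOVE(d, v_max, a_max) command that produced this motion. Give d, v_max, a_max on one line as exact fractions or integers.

d=225/32 v_max=9/8 a_max=1/2

final state: t=17/2, x=225/32, v=0 → d = 225/32
a_max = (9/16−0)/(9/8−0) = 1/2
max v = 9/8 over t∈[9/4,25/4] → v_max = 9/8
check: 9/8·(9/4+4) = 225/32 ✓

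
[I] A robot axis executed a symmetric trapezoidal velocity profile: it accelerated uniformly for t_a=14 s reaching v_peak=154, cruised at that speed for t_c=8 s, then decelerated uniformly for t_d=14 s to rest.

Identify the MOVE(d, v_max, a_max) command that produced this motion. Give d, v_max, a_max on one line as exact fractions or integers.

d=3388 v_max=154 a_max=11

a_max = 154/14 = 11
d_a = ½·154·14 = 1078; d_c = 154·8 = 1232
d = 2·1078 + 1232 = 3388
t_c = 8 > 0 → v_max = v_peak = 154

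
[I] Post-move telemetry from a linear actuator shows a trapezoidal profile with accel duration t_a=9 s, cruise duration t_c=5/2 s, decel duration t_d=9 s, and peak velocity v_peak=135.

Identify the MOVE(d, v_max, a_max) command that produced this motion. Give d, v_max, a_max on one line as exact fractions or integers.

d=3105/2 v_max=135 a_max=15

a_max = 135/9 = 15
d_a = ½·135·9 = 1215/2; d_c = 135·5/2 = 675/2
d = 2·1215/2 + 675/2 = 3105/2
t_c = 5/2 > 0 → v_max = v_peak = 135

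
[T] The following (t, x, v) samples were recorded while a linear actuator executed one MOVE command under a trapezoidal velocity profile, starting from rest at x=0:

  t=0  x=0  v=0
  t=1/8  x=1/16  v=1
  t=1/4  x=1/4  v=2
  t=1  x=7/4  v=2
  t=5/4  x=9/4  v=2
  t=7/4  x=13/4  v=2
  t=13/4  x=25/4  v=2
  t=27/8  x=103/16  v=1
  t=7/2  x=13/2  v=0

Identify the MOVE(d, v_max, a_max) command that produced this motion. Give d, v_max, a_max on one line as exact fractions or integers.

final state: t=7/2, x=13/2, v=0 → d = 13/2
a_max = (1−0)/(1/8−0) = 8
max v = 2 over t∈[1/4,13/4] → v_max = 2
check: 2·(1/4+3) = 13/2 ✓

d=13/2 v_max=2 a_max=8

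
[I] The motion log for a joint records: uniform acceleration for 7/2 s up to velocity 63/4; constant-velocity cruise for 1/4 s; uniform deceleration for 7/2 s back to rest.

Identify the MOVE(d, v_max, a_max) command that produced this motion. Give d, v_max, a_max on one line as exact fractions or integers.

d=945/16 v_max=63/4 a_max=9/2

a_max = (63/4)/(7/2) = 9/2
d_a = ½·63/4·7/2 = 441/16; d_c = 63/4·1/4 = 63/16
d = 2·441/16 + 63/16 = 945/16
t_c = 1/4 > 0 → v_max = v_peak = 63/4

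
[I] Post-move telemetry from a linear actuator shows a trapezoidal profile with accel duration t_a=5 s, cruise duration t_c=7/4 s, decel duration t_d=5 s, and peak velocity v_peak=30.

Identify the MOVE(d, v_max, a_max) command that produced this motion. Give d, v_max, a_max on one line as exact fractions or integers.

d=405/2 v_max=30 a_max=6

a_max = 30/5 = 6
d_a = ½·30·5 = 75; d_c = 30·7/4 = 105/2
d = 2·75 + 105/2 = 405/2
t_c = 7/4 > 0 so v_max = 30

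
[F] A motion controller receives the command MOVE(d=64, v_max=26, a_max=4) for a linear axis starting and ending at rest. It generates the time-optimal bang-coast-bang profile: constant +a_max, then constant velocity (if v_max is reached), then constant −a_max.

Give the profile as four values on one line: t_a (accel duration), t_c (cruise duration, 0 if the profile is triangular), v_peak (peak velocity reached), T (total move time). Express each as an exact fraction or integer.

t_a=4 t_c=0 v_peak=16 T=8

(v_max)²/a_max = 26²/4 = 169
64 < 169 → triangular
v_peak = √(64·4) = √256 = 16
t_a = 16/4 = 4; t_c = 0
T = 2·4 = 8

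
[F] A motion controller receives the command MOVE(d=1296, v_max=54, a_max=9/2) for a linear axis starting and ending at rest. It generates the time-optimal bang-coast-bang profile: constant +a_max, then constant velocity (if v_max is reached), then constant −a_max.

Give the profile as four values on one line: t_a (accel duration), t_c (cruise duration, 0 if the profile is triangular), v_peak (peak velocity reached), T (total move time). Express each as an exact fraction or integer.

v_max²/a_max = 54²/(9/2) = 648
1296 ≥ 648 ⇒ cruise phase
t_a = 54/(9/2) = 12; v_peak = 54
d_cruise = 1296 − 648 = 648; t_c = 648/54 = 12
T = 2·12 + 12 = 36

t_a=12 t_c=12 v_peak=54 T=36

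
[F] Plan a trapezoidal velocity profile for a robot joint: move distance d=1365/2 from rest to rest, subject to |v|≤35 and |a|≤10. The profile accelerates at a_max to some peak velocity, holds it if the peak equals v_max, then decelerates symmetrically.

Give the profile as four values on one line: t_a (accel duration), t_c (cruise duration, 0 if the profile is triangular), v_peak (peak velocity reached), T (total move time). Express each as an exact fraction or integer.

t_a=7/2 t_c=16 v_peak=35 T=23

(v_max)²/a_max = 35²/10 = 245/2
1365/2 ≥ 245/2 → trapezoidal
t_a = 35/10 = 7/2; v_peak = 35
d_cruise = 1365/2 − 245/2 = 560; t_c = 560/35 = 16
T = 2·7/2 + 16 = 23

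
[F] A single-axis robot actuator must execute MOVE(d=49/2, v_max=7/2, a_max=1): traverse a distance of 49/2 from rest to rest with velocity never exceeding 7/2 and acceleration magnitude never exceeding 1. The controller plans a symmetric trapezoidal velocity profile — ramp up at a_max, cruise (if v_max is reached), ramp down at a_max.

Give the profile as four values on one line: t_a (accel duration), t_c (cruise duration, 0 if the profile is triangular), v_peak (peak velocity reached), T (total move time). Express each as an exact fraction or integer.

t_a=7/2 t_c=7/2 v_peak=7/2 T=21/2

(v_max)²/a_max = (7/2)²/1 = 49/4
49/2 ≥ 49/4 so v_max reached
t_a = (7/2)/1 = 7/2; v_peak = 7/2
d_cruise = 49/2 − 49/4 = 49/4; t_c = (49/4)/(7/2) = 7/2
T = 2·7/2 + 7/2 = 21/2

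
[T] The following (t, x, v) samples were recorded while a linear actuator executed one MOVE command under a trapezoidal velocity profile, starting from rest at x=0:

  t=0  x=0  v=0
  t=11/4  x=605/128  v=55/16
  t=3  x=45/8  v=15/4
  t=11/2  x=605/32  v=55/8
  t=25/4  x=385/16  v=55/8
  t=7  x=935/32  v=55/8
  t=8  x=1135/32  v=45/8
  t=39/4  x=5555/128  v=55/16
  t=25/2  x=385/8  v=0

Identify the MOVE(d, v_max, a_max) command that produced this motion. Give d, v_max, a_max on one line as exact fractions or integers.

d=385/8 v_max=55/8 a_max=5/4

final state: t=25/2, x=385/8, v=0 → d = 385/8
a_max = (55/16−0)/(11/4−0) = 5/4
max v = 55/8 over t∈[11/2,7] → v_max = 55/8
check: 55/8·(11/2+3/2) = 385/8 ✓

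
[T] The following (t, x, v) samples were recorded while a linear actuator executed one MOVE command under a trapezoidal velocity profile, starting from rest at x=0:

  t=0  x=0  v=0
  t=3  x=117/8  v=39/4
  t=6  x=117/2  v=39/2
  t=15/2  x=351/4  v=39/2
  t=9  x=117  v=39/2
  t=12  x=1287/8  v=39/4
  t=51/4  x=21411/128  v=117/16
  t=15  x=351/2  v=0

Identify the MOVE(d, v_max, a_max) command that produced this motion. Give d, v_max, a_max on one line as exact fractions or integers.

d=351/2 v_max=39/2 a_max=13/4

final state: t=15, x=351/2, v=0 → d = 351/2
a_max = (39/4−0)/(3−0) = 13/4
max v = 39/2 over t∈[6,9] → v_max = 39/2
check: 39/2·(6+3) = 351/2 ✓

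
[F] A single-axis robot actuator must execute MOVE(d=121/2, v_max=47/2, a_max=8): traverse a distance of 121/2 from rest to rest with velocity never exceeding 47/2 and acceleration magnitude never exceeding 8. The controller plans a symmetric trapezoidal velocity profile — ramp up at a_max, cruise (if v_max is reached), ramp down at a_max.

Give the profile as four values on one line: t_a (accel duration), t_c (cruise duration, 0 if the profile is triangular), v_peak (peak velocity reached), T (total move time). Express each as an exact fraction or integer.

(v_max)²/a_max = (47/2)²/8 = 2209/32
121/2 < 2209/32 → triangular
v_peak = √(121/2·8) = √484 = 22
t_a = 22/8 = 11/4; t_c = 0
T = 2·11/4 = 11/2

t_a=11/4 t_c=0 v_peak=22 T=11/2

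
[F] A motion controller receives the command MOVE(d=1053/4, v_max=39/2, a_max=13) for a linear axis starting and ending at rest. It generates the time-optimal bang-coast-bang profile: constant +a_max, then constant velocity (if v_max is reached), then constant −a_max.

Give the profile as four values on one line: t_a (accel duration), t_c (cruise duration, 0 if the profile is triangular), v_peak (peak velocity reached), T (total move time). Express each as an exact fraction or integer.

t_a=3/2 t_c=12 v_peak=39/2 T=15

(v_max)²/a_max = (39/2)²/13 = 117/4
1053/4 ≥ 117/4 so v_max reached
t_a = (39/2)/13 = 3/2; v_peak = 39/2
d_cruise = 1053/4 − 117/4 = 234; t_c = 234/(39/2) = 12
T = 2·3/2 + 12 = 15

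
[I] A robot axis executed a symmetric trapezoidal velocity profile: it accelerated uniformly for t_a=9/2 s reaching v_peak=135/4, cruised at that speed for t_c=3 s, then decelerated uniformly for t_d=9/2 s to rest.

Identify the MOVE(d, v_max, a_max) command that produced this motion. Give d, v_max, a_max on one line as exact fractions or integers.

a_max = (135/4)/(9/2) = 15/2
d_a = ½·135/4·9/2 = 1215/16; d_c = 135/4·3 = 405/4
d = 2·1215/16 + 405/4 = 2025/8
t_c = 3 > 0 ⇒ limit active, v_max = 135/4

d=2025/8 v_max=135/4 a_max=15/2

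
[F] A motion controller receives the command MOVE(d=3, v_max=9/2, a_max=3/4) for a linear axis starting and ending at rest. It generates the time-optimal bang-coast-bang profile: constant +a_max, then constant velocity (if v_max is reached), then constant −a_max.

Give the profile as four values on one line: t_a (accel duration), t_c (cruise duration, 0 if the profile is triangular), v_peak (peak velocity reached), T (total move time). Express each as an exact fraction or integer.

t_a=2 t_c=0 v_peak=3/2 T=4

v_max²/a_max = (9/2)²/(3/4) = 27
3 < 27 so t_c = 0
v_peak = √(3·3/4) = √(9/4) = 3/2
t_a = (3/2)/(3/4) = 2; t_c = 0
T = 2·2 = 4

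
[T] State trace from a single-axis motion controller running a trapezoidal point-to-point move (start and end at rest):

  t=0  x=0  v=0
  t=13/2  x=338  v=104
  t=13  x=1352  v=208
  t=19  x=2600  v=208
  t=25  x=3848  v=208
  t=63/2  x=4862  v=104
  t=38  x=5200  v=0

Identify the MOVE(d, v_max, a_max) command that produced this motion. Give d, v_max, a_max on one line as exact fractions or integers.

d=5200 v_max=208 a_max=16

final state: t=38, x=5200, v=0 → d = 5200
a_max = (104−0)/(13/2−0) = 16
max v = 208 over t∈[13,25] → v_max = 208
check: 208·(13+12) = 5200 ✓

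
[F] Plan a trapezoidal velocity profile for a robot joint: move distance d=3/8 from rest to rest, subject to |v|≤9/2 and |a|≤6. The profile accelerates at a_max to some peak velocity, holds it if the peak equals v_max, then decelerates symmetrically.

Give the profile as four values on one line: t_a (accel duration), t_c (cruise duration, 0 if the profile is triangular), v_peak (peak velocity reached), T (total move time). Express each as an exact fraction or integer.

v_max²/a_max = (9/2)²/6 = 27/8
3/8 < 27/8 → triangular
v_peak = √(3/8·6) = √(9/4) = 3/2
t_a = (3/2)/6 = 1/4; t_c = 0
T = 2·1/4 = 1/2

t_a=1/4 t_c=0 v_peak=3/2 T=1/2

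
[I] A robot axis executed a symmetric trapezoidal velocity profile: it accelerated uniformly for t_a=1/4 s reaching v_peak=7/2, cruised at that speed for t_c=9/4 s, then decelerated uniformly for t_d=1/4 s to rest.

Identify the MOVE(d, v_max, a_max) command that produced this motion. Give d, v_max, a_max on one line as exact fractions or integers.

a_max = (7/2)/(1/4) = 14
d_a = ½·7/2·1/4 = 7/16; d_c = 7/2·9/4 = 63/8
d = 2·7/16 + 63/8 = 35/4
t_c = 9/4 > 0 ⇒ limit active, v_max = 7/2

d=35/4 v_max=7/2 a_max=14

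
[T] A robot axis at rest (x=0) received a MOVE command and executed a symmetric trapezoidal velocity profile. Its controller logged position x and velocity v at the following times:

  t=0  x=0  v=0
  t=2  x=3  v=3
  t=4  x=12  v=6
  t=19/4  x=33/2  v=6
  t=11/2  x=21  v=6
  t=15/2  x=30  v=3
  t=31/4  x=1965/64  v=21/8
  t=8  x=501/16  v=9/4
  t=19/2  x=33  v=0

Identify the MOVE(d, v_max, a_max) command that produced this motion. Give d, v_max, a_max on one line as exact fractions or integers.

final state: t=19/2, x=33, v=0 → d = 33
a_max = (3−0)/(2−0) = 3/2
max v = 6 over t∈[4,11/2] → v_max = 6
check: 6·(4+3/2) = 33 ✓

d=33 v_max=6 a_max=3/2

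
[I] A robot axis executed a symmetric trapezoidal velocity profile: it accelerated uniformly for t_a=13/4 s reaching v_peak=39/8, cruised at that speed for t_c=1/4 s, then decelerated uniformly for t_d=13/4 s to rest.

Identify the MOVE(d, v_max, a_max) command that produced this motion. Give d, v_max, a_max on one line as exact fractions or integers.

a_max = (39/8)/(13/4) = 3/2
d_a = ½·39/8·13/4 = 507/64; d_c = 39/8·1/4 = 39/32
d = 2·507/64 + 39/32 = 273/16
t_c = 1/4 > 0 → v_max = v_peak = 39/8

d=273/16 v_max=39/8 a_max=3/2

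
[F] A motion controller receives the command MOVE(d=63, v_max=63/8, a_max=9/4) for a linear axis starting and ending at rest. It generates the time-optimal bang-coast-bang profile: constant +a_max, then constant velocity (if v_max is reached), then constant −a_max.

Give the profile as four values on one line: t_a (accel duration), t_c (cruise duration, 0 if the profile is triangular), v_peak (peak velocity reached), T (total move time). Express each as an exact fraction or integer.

v_max²/a_max = (63/8)²/(9/4) = 441/16
63 ≥ 441/16 ⇒ cruise phase
t_a = (63/8)/(9/4) = 7/2; v_peak = 63/8
d_cruise = 63 − 441/16 = 567/16; t_c = (567/16)/(63/8) = 9/2
T = 2·7/2 + 9/2 = 23/2

t_a=7/2 t_c=9/2 v_peak=63/8 T=23/2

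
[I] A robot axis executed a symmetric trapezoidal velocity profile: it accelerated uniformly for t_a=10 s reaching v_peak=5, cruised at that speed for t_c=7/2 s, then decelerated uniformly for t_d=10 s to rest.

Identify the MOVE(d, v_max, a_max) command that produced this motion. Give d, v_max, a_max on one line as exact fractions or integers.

d=135/2 v_max=5 a_max=1/2

a_max = 5/10 = 1/2
d_a = ½·5·10 = 25; d_c = 5·7/2 = 35/2
d = 2·25 + 35/2 = 135/2
t_c = 7/2 > 0 ⇒ limit active, v_max = 5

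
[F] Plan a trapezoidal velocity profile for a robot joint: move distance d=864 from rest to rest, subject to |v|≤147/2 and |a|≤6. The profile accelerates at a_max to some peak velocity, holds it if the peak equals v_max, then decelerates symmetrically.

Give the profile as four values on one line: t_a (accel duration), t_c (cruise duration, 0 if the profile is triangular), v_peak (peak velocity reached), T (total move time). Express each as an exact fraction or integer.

t_a=12 t_c=0 v_peak=72 T=24

(v_max)²/a_max = (147/2)²/6 = 7203/8
864 < 7203/8 → triangular
v_peak = √(864·6) = √5184 = 72
t_a = 72/6 = 12; t_c = 0
T = 2·12 = 24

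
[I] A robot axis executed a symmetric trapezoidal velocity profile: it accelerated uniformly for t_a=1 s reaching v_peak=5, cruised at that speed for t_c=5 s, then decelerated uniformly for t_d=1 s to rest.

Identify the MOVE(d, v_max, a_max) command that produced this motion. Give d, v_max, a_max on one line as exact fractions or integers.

d=30 v_max=5 a_max=5

a_max = 5/1 = 5
d_a = ½·5·1 = 5/2; d_c = 5·5 = 25
d = 2·5/2 + 25 = 30
t_c = 5 > 0 ⇒ limit active, v_max = 5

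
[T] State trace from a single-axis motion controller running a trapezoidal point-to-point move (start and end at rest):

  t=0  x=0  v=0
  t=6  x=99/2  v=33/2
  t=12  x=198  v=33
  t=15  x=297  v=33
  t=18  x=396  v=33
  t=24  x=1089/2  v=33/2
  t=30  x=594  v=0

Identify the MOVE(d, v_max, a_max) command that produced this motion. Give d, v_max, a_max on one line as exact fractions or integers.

d=594 v_max=33 a_max=11/4

final state: t=30, x=594, v=0 → d = 594
a_max = (33/2−0)/(6−0) = 11/4
max v = 33 over t∈[12,18] → v_max = 33
check: 33·(12+6) = 594 ✓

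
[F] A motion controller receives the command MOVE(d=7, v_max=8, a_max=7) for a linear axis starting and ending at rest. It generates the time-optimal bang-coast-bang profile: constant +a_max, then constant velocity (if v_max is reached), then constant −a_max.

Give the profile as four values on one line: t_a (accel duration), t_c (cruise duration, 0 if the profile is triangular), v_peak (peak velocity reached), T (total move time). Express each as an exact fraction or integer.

v_max²/a_max = 8²/7 = 64/7
7 < 64/7 ⇒ no cruise
v_peak = √(7·7) = √49 = 7
t_a = 7/7 = 1; t_c = 0
T = 2·1 = 2

t_a=1 t_c=0 v_peak=7 T=2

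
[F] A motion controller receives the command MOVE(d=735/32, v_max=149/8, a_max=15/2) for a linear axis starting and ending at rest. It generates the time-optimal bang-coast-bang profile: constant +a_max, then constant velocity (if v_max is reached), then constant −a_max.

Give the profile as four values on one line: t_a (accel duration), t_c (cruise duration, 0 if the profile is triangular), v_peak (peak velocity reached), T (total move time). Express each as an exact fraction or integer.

v_max²/a_max = (149/8)²/(15/2) = 22201/480
735/32 < 22201/480 → triangular
v_peak = √(735/32·15/2) = √(11025/64) = 105/8
t_a = (105/8)/(15/2) = 7/4; t_c = 0
T = 2·7/4 = 7/2

t_a=7/4 t_c=0 v_peak=105/8 T=7/2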